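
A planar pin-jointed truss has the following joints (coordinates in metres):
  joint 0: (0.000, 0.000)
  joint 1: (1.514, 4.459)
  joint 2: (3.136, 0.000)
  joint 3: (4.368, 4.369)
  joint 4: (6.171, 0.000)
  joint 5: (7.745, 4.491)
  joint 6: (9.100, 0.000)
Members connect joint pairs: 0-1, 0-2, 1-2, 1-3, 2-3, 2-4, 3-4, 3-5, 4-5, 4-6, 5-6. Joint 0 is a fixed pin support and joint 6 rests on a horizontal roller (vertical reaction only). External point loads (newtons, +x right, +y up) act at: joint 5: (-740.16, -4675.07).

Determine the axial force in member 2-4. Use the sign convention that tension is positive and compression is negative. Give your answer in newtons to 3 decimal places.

321.001

N=7 nodes, M=11 members, R=3 reactions → 2N=14, M+R=14
member 0 (0-1): L=4.7090, (cx,cy)=(0.3215,0.9469)
member 1 (0-2): L=3.1360, (cx,cy)=(1.0000,0.0000)
member 2 (1-2): L=4.7448, (cx,cy)=(0.3418,-0.9398)
member 3 (1-3): L=2.8554, (cx,cy)=(0.9995,-0.0315)
member 4 (2-3): L=4.5394, (cx,cy)=(0.2714,0.9625)
member 5 (2-4): L=3.0350, (cx,cy)=(1.0000,0.0000)
member 6 (3-4): L=4.7264, (cx,cy)=(0.3815,-0.9244)
member 7 (3-5): L=3.3792, (cx,cy)=(0.9993,0.0361)
member 8 (4-5): L=4.7588, (cx,cy)=(0.3308,0.9437)
member 9 (4-6): L=2.9290, (cx,cy)=(1.0000,0.0000)
member 10 (5-6): L=4.6910, (cx,cy)=(0.2889,-0.9574)
solve A·x = −loads:
  F[0-1] = -1120.9183 N (compression)
  F[0-2] = -379.7729 N (compression)
  F[1-2] = +1154.7858 N (tension)
  F[1-3] = -755.5197 N (compression)
  F[2-3] = -1127.5386 N (compression)
  F[2-4] = +321.0013 N (tension)
  F[3-4] = +1090.5033 N (tension)
  F[3-5] = -1478.1228 N (compression)
  F[4-5] = -1068.1580 N (compression)
  F[4-6] = +1090.2955 N (tension)
  F[5-6] = -3774.5628 N (compression)
  Rx@0 = +740.1600 N
  Ry@0 = +1061.4042 N
  Ry@6 = +3613.6658 N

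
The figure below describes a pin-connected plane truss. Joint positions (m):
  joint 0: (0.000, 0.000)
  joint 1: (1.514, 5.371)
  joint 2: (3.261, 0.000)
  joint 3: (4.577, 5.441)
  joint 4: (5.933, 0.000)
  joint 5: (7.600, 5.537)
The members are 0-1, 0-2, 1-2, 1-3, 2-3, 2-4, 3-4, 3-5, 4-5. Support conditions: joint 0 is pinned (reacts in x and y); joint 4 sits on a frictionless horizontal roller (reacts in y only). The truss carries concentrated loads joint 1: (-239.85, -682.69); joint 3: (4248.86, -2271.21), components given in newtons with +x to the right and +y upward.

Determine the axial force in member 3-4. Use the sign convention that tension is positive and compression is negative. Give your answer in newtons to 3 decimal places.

-5777.183

N=6 nodes, M=9 members, R=3 reactions → 2N=12, M+R=12
member 0 (0-1): L=5.5803, (cx,cy)=(0.2713,0.9625)
member 1 (0-2): L=3.2610, (cx,cy)=(1.0000,0.0000)
member 2 (1-2): L=5.6480, (cx,cy)=(0.3093,-0.9510)
member 3 (1-3): L=3.0638, (cx,cy)=(0.9997,0.0228)
member 4 (2-3): L=5.5979, (cx,cy)=(0.2351,0.9720)
member 5 (2-4): L=2.6720, (cx,cy)=(1.0000,0.0000)
member 6 (3-4): L=5.6074, (cx,cy)=(0.2418,-0.9703)
member 7 (3-5): L=3.0245, (cx,cy)=(0.9995,0.0317)
member 8 (4-5): L=5.7825, (cx,cy)=(0.2883,0.9575)
solve A·x = −loads:
  F[0-1] = +2755.1609 N (tension)
  F[0-2] = +3261.5040 N (tension)
  F[1-2] = -3457.0413 N (compression)
  F[1-3] = +2057.2052 N (tension)
  F[2-3] = +3382.3002 N (tension)
  F[2-4] = +1397.0512 N (tension)
  F[3-4] = -5777.1830 N (compression)
  F[3-5] = -0.0000 N (compression)
  F[4-5] = +0.0000 N (tension)
  Rx@0 = -4009.0100 N
  Ry@0 = -2651.8195 N
  Ry@4 = +5605.7195 N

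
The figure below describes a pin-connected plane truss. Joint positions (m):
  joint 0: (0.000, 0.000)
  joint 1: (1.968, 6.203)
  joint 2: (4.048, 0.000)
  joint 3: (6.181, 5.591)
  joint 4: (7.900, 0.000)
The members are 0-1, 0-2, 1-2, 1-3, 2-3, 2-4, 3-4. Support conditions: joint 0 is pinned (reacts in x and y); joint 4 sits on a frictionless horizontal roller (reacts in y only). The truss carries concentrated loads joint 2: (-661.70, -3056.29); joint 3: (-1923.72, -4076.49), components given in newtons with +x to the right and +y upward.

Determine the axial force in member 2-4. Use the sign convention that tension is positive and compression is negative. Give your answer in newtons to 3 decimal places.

N=5 nodes, M=7 members, R=3 reactions → 2N=10, M+R=10
member 0 (0-1): L=6.5077, (cx,cy)=(0.3024,0.9532)
member 1 (0-2): L=4.0480, (cx,cy)=(1.0000,0.0000)
member 2 (1-2): L=6.5424, (cx,cy)=(0.3179,-0.9481)
member 3 (1-3): L=4.2572, (cx,cy)=(0.9896,-0.1438)
member 4 (2-3): L=5.9841, (cx,cy)=(0.3564,0.9343)
member 5 (2-4): L=3.8520, (cx,cy)=(1.0000,0.0000)
member 6 (3-4): L=5.8493, (cx,cy)=(0.2939,-0.9558)
solve A·x = −loads:
  F[0-1] = -3922.3674 N (compression)
  F[0-2] = -1399.2540 N (compression)
  F[1-2] = +4336.2650 N (tension)
  F[1-3] = -2591.6875 N (compression)
  F[2-3] = -1129.1617 N (compression)
  F[2-4] = +1043.5344 N (tension)
  F[3-4] = -3550.8666 N (compression)
  Rx@0 = +2585.4200 N
  Ry@0 = +3738.7132 N
  Ry@4 = +3394.0668 N

1043.534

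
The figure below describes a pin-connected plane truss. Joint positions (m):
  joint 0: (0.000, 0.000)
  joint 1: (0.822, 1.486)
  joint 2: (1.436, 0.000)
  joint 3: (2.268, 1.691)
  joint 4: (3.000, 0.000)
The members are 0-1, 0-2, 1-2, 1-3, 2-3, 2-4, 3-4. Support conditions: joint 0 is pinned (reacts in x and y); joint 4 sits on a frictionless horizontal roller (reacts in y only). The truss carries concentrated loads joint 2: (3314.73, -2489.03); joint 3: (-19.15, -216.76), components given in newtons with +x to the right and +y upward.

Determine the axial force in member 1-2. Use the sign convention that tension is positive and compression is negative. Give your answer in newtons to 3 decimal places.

N=5 nodes, M=7 members, R=3 reactions → 2N=10, M+R=10
member 0 (0-1): L=1.6982, (cx,cy)=(0.4840,0.8750)
member 1 (0-2): L=1.4360, (cx,cy)=(1.0000,0.0000)
member 2 (1-2): L=1.6079, (cx,cy)=(0.3819,-0.9242)
member 3 (1-3): L=1.4605, (cx,cy)=(0.9901,0.1404)
member 4 (2-3): L=1.8846, (cx,cy)=(0.4415,0.8973)
member 5 (2-4): L=1.5640, (cx,cy)=(1.0000,0.0000)
member 6 (3-4): L=1.8426, (cx,cy)=(0.3973,-0.9177)
solve A·x = −loads:
  F[0-1] = -1555.6897 N (compression)
  F[0-2] = +4048.5995 N (tension)
  F[1-2] = +1282.3009 N (tension)
  F[1-3] = -1255.1252 N (compression)
  F[2-3] = +1453.1901 N (tension)
  F[2-4] = +582.0036 N (tension)
  F[3-4] = -1465.0553 N (compression)
  Rx@0 = -3295.5800 N
  Ry@0 = +1361.2980 N
  Ry@4 = +1344.4920 N

1282.301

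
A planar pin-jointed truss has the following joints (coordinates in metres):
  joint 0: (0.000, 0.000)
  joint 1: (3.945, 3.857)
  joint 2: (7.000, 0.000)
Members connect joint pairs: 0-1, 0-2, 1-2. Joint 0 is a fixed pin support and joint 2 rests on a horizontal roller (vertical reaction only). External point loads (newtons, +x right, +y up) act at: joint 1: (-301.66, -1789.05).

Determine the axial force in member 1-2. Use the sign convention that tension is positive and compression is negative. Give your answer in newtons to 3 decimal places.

-1074.180

N=3 nodes, M=3 members, R=3 reactions → 2N=6, M+R=6
member 0 (0-1): L=5.5172, (cx,cy)=(0.7150,0.6991)
member 1 (0-2): L=7.0000, (cx,cy)=(1.0000,0.0000)
member 2 (1-2): L=4.9203, (cx,cy)=(0.6209,-0.7839)
solve A·x = −loads:
  F[0-1] = -1354.6347 N (compression)
  F[0-2] = +666.9538 N (tension)
  F[1-2] = -1074.1804 N (compression)
  Rx@0 = +301.6600 N
  Ry@0 = +947.0072 N
  Ry@2 = +842.0428 N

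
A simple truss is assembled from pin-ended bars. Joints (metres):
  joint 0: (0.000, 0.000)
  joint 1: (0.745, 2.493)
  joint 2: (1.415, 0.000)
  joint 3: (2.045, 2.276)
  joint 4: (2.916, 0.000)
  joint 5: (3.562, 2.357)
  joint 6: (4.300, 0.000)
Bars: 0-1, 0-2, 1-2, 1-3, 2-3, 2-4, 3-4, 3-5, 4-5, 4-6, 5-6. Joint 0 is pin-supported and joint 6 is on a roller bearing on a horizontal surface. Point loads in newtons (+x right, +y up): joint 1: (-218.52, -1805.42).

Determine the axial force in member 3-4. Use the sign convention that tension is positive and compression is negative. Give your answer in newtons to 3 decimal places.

N=7 nodes, M=11 members, R=3 reactions → 2N=14, M+R=14
member 0 (0-1): L=2.6019, (cx,cy)=(0.2863,0.9581)
member 1 (0-2): L=1.4150, (cx,cy)=(1.0000,0.0000)
member 2 (1-2): L=2.5815, (cx,cy)=(0.2595,-0.9657)
member 3 (1-3): L=1.3180, (cx,cy)=(0.9864,-0.1646)
member 4 (2-3): L=2.3616, (cx,cy)=(0.2668,0.9638)
member 5 (2-4): L=1.5010, (cx,cy)=(1.0000,0.0000)
member 6 (3-4): L=2.4370, (cx,cy)=(0.3574,-0.9339)
member 7 (3-5): L=1.5192, (cx,cy)=(0.9986,0.0533)
member 8 (4-5): L=2.4439, (cx,cy)=(0.2643,0.9644)
member 9 (4-6): L=1.3840, (cx,cy)=(1.0000,0.0000)
member 10 (5-6): L=2.4698, (cx,cy)=(0.2988,-0.9543)
solve A·x = −loads:
  F[0-1] = -1690.0703 N (compression)
  F[0-2] = +265.3897 N (tension)
  F[1-2] = -153.7379 N (compression)
  F[1-3] = -228.6080 N (compression)
  F[2-3] = +154.0524 N (tension)
  F[2-4] = +184.3916 N (tension)
  F[3-4] = -205.6117 N (compression)
  F[3-5] = -111.0616 N (compression)
  F[4-5] = +199.1123 N (tension)
  F[4-6] = +58.2725 N (tension)
  F[5-6] = -195.0183 N (compression)
  Rx@0 = +218.5200 N
  Ry@0 = +1619.3113 N
  Ry@6 = +186.1087 N

-205.612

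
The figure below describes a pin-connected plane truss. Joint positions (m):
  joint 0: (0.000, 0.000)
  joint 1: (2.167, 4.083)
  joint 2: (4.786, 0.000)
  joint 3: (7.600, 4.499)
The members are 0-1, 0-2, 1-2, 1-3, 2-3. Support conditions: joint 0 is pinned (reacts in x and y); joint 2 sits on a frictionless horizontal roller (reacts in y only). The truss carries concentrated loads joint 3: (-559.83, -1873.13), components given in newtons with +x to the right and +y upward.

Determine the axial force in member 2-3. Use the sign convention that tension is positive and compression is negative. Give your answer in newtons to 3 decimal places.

-2267.382

N=4 nodes, M=5 members, R=3 reactions → 2N=8, M+R=8
member 0 (0-1): L=4.6224, (cx,cy)=(0.4688,0.8833)
member 1 (0-2): L=4.7860, (cx,cy)=(1.0000,0.0000)
member 2 (1-2): L=4.8508, (cx,cy)=(0.5399,-0.8417)
member 3 (1-3): L=5.4489, (cx,cy)=(0.9971,0.0763)
member 4 (2-3): L=5.3066, (cx,cy)=(0.5303,0.8478)
solve A·x = −loads:
  F[0-1] = +651.0513 N (tension)
  F[0-2] = -865.0441 N (compression)
  F[1-2] = -624.7650 N (compression)
  F[1-3] = +644.4139 N (tension)
  F[2-3] = -2267.3823 N (compression)
  Rx@0 = +559.8300 N
  Ry@0 = -575.0758 N
  Ry@2 = +2448.2058 N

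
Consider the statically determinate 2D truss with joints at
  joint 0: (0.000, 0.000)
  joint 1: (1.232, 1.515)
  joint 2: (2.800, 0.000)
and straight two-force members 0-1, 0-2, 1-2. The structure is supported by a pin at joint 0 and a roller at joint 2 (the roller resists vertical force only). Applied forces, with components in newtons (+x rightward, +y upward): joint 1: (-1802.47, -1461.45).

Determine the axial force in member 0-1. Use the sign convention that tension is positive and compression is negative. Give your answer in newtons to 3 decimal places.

-2311.893

N=3 nodes, M=3 members, R=3 reactions → 2N=6, M+R=6
member 0 (0-1): L=1.9527, (cx,cy)=(0.6309,0.7758)
member 1 (0-2): L=2.8000, (cx,cy)=(1.0000,0.0000)
member 2 (1-2): L=2.1803, (cx,cy)=(0.7192,-0.6948)
solve A·x = −loads:
  F[0-1] = -2311.8934 N (compression)
  F[0-2] = -343.8495 N (compression)
  F[1-2] = +478.1289 N (tension)
  Rx@0 = +1802.4700 N
  Ry@0 = +1793.6770 N
  Ry@2 = -332.2270 N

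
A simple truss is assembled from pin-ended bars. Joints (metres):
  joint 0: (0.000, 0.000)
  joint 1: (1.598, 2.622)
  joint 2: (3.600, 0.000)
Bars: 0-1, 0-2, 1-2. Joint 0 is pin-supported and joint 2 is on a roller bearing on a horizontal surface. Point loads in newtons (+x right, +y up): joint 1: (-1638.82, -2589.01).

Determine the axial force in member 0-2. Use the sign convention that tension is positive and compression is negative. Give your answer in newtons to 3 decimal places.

-33.882

N=3 nodes, M=3 members, R=3 reactions → 2N=6, M+R=6
member 0 (0-1): L=3.0706, (cx,cy)=(0.5204,0.8539)
member 1 (0-2): L=3.6000, (cx,cy)=(1.0000,0.0000)
member 2 (1-2): L=3.2989, (cx,cy)=(0.6069,-0.7948)
solve A·x = −loads:
  F[0-1] = -3083.9165 N (compression)
  F[0-2] = -33.8816 N (compression)
  F[1-2] = +55.8306 N (tension)
  Rx@0 = +1638.8200 N
  Ry@0 = +2633.3845 N
  Ry@2 = -44.3745 N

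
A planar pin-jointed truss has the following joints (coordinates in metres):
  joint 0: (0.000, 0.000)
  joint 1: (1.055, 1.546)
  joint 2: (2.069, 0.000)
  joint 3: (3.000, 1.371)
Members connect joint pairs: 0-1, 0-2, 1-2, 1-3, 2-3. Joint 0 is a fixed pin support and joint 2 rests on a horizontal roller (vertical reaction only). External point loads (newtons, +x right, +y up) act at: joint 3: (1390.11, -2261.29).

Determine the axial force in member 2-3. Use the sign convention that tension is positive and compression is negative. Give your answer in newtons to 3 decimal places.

N=4 nodes, M=5 members, R=3 reactions → 2N=8, M+R=8
member 0 (0-1): L=1.8717, (cx,cy)=(0.5637,0.8260)
member 1 (0-2): L=2.0690, (cx,cy)=(1.0000,0.0000)
member 2 (1-2): L=1.8489, (cx,cy)=(0.5484,-0.8362)
member 3 (1-3): L=1.9529, (cx,cy)=(0.9960,-0.0896)
member 4 (2-3): L=1.6572, (cx,cy)=(0.5618,0.8273)
solve A·x = −loads:
  F[0-1] = +2347.0509 N (tension)
  F[0-2] = +67.1517 N (tension)
  F[1-2] = -2615.1377 N (compression)
  F[1-3] = +2768.3521 N (tension)
  F[2-3] = -2433.5150 N (compression)
  Rx@0 = -1390.1100 N
  Ry@0 = -1938.6669 N
  Ry@2 = +4199.9569 N

-2433.515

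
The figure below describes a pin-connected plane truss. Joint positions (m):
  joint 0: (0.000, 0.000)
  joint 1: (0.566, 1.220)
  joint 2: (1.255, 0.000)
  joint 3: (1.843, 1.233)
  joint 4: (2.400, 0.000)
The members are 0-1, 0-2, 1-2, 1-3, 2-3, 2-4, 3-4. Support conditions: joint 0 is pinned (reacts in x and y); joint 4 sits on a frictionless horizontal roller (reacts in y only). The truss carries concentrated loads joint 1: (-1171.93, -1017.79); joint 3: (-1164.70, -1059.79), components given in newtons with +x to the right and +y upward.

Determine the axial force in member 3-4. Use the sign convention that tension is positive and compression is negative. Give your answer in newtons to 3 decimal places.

N=5 nodes, M=7 members, R=3 reactions → 2N=10, M+R=10
member 0 (0-1): L=1.3449, (cx,cy)=(0.4208,0.9071)
member 1 (0-2): L=1.2550, (cx,cy)=(1.0000,0.0000)
member 2 (1-2): L=1.4011, (cx,cy)=(0.4918,-0.8707)
member 3 (1-3): L=1.2771, (cx,cy)=(0.9999,0.0102)
member 4 (2-3): L=1.3660, (cx,cy)=(0.4304,0.9026)
member 5 (2-4): L=1.1450, (cx,cy)=(1.0000,0.0000)
member 6 (3-4): L=1.3530, (cx,cy)=(0.4117,-0.9113)
solve A·x = −loads:
  F[0-1] = -2444.8700 N (compression)
  F[0-2] = -1307.7086 N (compression)
  F[1-2] = +1371.9598 N (tension)
  F[1-3] = -531.6822 N (compression)
  F[2-3] = -1323.5009 N (compression)
  F[2-4] = -63.3510 N (compression)
  F[3-4] = +153.8818 N (tension)
  Rx@0 = +2336.6300 N
  Ry@0 = +2217.8165 N
  Ry@4 = -140.2365 N

153.882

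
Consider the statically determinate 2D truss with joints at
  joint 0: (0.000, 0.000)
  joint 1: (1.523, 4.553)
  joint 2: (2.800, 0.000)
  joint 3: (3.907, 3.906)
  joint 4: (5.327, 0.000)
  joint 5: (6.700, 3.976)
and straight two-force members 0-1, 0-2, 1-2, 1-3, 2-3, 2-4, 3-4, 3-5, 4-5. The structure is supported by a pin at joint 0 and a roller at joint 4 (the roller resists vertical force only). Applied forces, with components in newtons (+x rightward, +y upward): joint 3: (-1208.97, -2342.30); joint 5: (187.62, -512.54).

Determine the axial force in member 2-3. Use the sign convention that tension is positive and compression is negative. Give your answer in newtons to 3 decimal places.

N=6 nodes, M=9 members, R=3 reactions → 2N=12, M+R=12
member 0 (0-1): L=4.8010, (cx,cy)=(0.3172,0.9483)
member 1 (0-2): L=2.8000, (cx,cy)=(1.0000,0.0000)
member 2 (1-2): L=4.7287, (cx,cy)=(0.2701,-0.9628)
member 3 (1-3): L=2.4702, (cx,cy)=(0.9651,-0.2619)
member 4 (2-3): L=4.0598, (cx,cy)=(0.2727,0.9621)
member 5 (2-4): L=2.5270, (cx,cy)=(1.0000,0.0000)
member 6 (3-4): L=4.1561, (cx,cy)=(0.3417,-0.9398)
member 7 (3-5): L=2.7939, (cx,cy)=(0.9997,0.0251)
member 8 (4-5): L=4.2064, (cx,cy)=(0.3264,0.9452)
solve A·x = −loads:
  F[0-1] = -1306.1746 N (compression)
  F[0-2] = -606.9956 N (compression)
  F[1-2] = +1518.9202 N (tension)
  F[1-3] = -854.3700 N (compression)
  F[2-3] = -1520.0853 N (compression)
  F[2-4] = +217.6772 N (tension)
  F[3-4] = -1164.4467 N (compression)
  F[3-5] = +367.9099 N (tension)
  F[4-5] = -551.9911 N (compression)
  Rx@0 = +1021.3500 N
  Ry@0 = +1238.7100 N
  Ry@4 = +1616.1300 N

-1520.085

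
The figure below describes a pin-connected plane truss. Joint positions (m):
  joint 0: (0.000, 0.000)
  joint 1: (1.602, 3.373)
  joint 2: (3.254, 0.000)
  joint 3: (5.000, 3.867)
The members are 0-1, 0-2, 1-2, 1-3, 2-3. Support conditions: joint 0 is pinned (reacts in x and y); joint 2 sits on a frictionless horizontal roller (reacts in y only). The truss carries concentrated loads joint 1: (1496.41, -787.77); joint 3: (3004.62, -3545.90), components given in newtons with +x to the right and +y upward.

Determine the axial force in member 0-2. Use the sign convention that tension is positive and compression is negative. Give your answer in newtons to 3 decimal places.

1354.754

N=4 nodes, M=5 members, R=3 reactions → 2N=8, M+R=8
member 0 (0-1): L=3.7341, (cx,cy)=(0.4290,0.9033)
member 1 (0-2): L=3.2540, (cx,cy)=(1.0000,0.0000)
member 2 (1-2): L=3.7558, (cx,cy)=(0.4398,-0.8981)
member 3 (1-3): L=3.4337, (cx,cy)=(0.9896,0.1439)
member 4 (2-3): L=4.2429, (cx,cy)=(0.4115,0.9114)
solve A·x = −loads:
  F[0-1] = +7333.6594 N (tension)
  F[0-2] = +1354.7539 N (tension)
  F[1-2] = -7455.5641 N (compression)
  F[1-3] = +4981.0129 N (tension)
  F[2-3] = -4676.8511 N (compression)
  Rx@0 = -4501.0300 N
  Ry@0 = -6624.4628 N
  Ry@2 = +10958.1328 N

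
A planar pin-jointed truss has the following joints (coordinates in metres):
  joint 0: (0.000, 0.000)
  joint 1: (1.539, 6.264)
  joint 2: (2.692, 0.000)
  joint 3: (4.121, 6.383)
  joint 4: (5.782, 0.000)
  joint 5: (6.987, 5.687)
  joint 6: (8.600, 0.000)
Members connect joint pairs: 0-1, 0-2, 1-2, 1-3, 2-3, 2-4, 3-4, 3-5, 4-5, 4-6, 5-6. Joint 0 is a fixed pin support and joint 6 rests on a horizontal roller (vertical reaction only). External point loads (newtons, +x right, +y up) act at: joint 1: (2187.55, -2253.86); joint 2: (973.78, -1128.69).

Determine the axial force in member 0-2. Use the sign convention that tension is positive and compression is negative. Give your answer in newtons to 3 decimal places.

N=7 nodes, M=11 members, R=3 reactions → 2N=14, M+R=14
member 0 (0-1): L=6.4503, (cx,cy)=(0.2386,0.9711)
member 1 (0-2): L=2.6920, (cx,cy)=(1.0000,0.0000)
member 2 (1-2): L=6.3692, (cx,cy)=(0.1810,-0.9835)
member 3 (1-3): L=2.5847, (cx,cy)=(0.9989,0.0460)
member 4 (2-3): L=6.5410, (cx,cy)=(0.2185,0.9758)
member 5 (2-4): L=3.0900, (cx,cy)=(1.0000,0.0000)
member 6 (3-4): L=6.5956, (cx,cy)=(0.2518,-0.9678)
member 7 (3-5): L=2.9493, (cx,cy)=(0.9718,-0.2360)
member 8 (4-5): L=5.8133, (cx,cy)=(0.2073,0.9783)
member 9 (4-6): L=2.8180, (cx,cy)=(1.0000,0.0000)
member 10 (5-6): L=5.9113, (cx,cy)=(0.2729,-0.9621)
solve A·x = −loads:
  F[0-1] = -1063.2650 N (compression)
  F[0-2] = +3415.0186 N (tension)
  F[1-2] = -1344.8139 N (compression)
  F[1-3] = -2200.1246 N (compression)
  F[2-3] = +2511.9639 N (tension)
  F[2-4] = +1649.0079 N (tension)
  F[3-4] = -2150.3517 N (compression)
  F[3-5] = -1139.6616 N (compression)
  F[4-5] = +2127.2485 N (tension)
  F[4-6] = +666.5269 N (tension)
  F[5-6] = -2442.6878 N (compression)
  Rx@0 = -3161.3300 N
  Ry@0 = +1032.5573 N
  Ry@6 = +2349.9927 N

3415.019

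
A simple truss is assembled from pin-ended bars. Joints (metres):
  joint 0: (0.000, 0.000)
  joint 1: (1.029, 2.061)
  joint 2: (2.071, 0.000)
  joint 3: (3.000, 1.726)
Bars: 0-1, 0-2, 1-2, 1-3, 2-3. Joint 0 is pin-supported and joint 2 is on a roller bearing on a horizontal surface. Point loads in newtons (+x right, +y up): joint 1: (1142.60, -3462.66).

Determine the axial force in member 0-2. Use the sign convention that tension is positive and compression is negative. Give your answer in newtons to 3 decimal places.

N=4 nodes, M=5 members, R=3 reactions → 2N=8, M+R=8
member 0 (0-1): L=2.3036, (cx,cy)=(0.4467,0.8947)
member 1 (0-2): L=2.0710, (cx,cy)=(1.0000,0.0000)
member 2 (1-2): L=2.3094, (cx,cy)=(0.4512,-0.8924)
member 3 (1-3): L=1.9993, (cx,cy)=(0.9859,-0.1676)
member 4 (2-3): L=1.9601, (cx,cy)=(0.4739,0.8806)
solve A·x = −loads:
  F[0-1] = -676.3423 N (compression)
  F[0-2] = +1444.7171 N (tension)
  F[1-2] = -3201.9948 N (compression)
  F[1-3] = -0.0000 N (compression)
  F[2-3] = +0.0000 N (tension)
  Rx@0 = -1142.6000 N
  Ry@0 = +605.1150 N
  Ry@2 = +2857.5450 N

1444.717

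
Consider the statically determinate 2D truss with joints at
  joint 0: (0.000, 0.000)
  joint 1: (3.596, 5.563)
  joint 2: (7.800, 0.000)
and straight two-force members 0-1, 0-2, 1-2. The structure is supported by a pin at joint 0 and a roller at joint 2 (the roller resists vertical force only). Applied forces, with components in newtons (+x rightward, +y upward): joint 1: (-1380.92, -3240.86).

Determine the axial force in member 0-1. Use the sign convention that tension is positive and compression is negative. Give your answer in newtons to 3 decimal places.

N=3 nodes, M=3 members, R=3 reactions → 2N=6, M+R=6
member 0 (0-1): L=6.6241, (cx,cy)=(0.5429,0.8398)
member 1 (0-2): L=7.8000, (cx,cy)=(1.0000,0.0000)
member 2 (1-2): L=6.9728, (cx,cy)=(0.6029,-0.7978)
solve A·x = −loads:
  F[0-1] = -3252.6363 N (compression)
  F[0-2] = +384.8367 N (tension)
  F[1-2] = -638.2985 N (compression)
  Rx@0 = +1380.9200 N
  Ry@0 = +2731.6197 N
  Ry@2 = +509.2403 N

-3252.636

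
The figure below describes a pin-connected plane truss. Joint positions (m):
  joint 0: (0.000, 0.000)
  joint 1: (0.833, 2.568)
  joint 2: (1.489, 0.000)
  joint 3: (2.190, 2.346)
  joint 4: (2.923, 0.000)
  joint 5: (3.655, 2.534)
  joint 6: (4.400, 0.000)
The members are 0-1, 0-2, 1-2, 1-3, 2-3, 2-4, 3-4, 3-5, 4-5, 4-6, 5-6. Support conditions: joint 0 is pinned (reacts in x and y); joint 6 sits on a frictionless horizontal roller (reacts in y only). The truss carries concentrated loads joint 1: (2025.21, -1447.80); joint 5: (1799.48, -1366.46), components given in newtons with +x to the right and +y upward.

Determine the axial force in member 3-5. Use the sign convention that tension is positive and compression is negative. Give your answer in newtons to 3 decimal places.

83.586

N=7 nodes, M=11 members, R=3 reactions → 2N=14, M+R=14
member 0 (0-1): L=2.6997, (cx,cy)=(0.3085,0.9512)
member 1 (0-2): L=1.4890, (cx,cy)=(1.0000,0.0000)
member 2 (1-2): L=2.6505, (cx,cy)=(0.2475,-0.9689)
member 3 (1-3): L=1.3750, (cx,cy)=(0.9869,-0.1614)
member 4 (2-3): L=2.4485, (cx,cy)=(0.2863,0.9581)
member 5 (2-4): L=1.4340, (cx,cy)=(1.0000,0.0000)
member 6 (3-4): L=2.4578, (cx,cy)=(0.2982,-0.9545)
member 7 (3-5): L=1.4770, (cx,cy)=(0.9919,0.1273)
member 8 (4-5): L=2.6376, (cx,cy)=(0.2775,0.9607)
member 9 (4-6): L=1.4770, (cx,cy)=(1.0000,0.0000)
member 10 (5-6): L=2.6412, (cx,cy)=(0.2821,-0.9594)
solve A·x = −loads:
  F[0-1] = +854.9669 N (tension)
  F[0-2] = +3560.8900 N (tension)
  F[1-2] = -2125.0533 N (compression)
  F[1-3] = -1251.8746 N (compression)
  F[2-3] = +2148.8878 N (tension)
  F[2-4] = +2419.7076 N (tension)
  F[3-4] = -2357.7007 N (compression)
  F[3-5] = +83.5861 N (tension)
  F[4-5] = +2342.4259 N (tension)
  F[4-6] = +1066.4941 N (tension)
  F[5-6] = -3781.0381 N (compression)
  Rx@0 = -3824.6900 N
  Ry@0 = -813.2514 N
  Ry@6 = +3627.5114 N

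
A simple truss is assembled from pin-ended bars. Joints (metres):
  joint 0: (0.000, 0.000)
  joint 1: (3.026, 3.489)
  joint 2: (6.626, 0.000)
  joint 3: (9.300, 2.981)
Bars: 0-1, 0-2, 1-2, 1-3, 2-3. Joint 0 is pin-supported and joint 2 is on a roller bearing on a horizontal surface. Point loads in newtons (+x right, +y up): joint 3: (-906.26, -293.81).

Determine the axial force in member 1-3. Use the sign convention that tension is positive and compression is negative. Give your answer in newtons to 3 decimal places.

-601.150

N=4 nodes, M=5 members, R=3 reactions → 2N=8, M+R=8
member 0 (0-1): L=4.6184, (cx,cy)=(0.6552,0.7555)
member 1 (0-2): L=6.6260, (cx,cy)=(1.0000,0.0000)
member 2 (1-2): L=5.0133, (cx,cy)=(0.7181,-0.6959)
member 3 (1-3): L=6.2945, (cx,cy)=(0.9967,-0.0807)
member 4 (2-3): L=4.0046, (cx,cy)=(0.6677,0.7444)
solve A·x = −loads:
  F[0-1] = -382.7514 N (compression)
  F[0-2] = -655.4803 N (compression)
  F[1-2] = +485.1883 N (tension)
  F[1-3] = -601.1498 N (compression)
  F[2-3] = -459.8691 N (compression)
  Rx@0 = +906.2600 N
  Ry@0 = +289.1508 N
  Ry@2 = +4.6592 N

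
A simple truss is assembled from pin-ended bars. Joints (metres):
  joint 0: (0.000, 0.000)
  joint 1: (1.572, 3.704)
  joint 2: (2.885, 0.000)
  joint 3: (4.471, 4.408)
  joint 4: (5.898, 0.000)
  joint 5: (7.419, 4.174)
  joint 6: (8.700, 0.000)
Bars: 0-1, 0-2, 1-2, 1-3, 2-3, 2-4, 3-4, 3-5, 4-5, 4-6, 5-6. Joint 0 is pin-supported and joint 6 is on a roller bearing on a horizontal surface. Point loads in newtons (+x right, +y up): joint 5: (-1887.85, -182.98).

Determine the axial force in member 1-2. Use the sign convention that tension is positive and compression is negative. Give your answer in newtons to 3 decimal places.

N=7 nodes, M=11 members, R=3 reactions → 2N=14, M+R=14
member 0 (0-1): L=4.0238, (cx,cy)=(0.3907,0.9205)
member 1 (0-2): L=2.8850, (cx,cy)=(1.0000,0.0000)
member 2 (1-2): L=3.9298, (cx,cy)=(0.3341,-0.9425)
member 3 (1-3): L=2.9833, (cx,cy)=(0.9718,0.2360)
member 4 (2-3): L=4.6846, (cx,cy)=(0.3386,0.9409)
member 5 (2-4): L=3.0130, (cx,cy)=(1.0000,0.0000)
member 6 (3-4): L=4.6332, (cx,cy)=(0.3080,-0.9514)
member 7 (3-5): L=2.9573, (cx,cy)=(0.9969,-0.0791)
member 8 (4-5): L=4.4425, (cx,cy)=(0.3424,0.9396)
member 9 (4-6): L=2.8020, (cx,cy)=(1.0000,0.0000)
member 10 (5-6): L=4.3661, (cx,cy)=(0.2934,-0.9560)
solve A·x = −loads:
  F[0-1] = -1013.1975 N (compression)
  F[0-2] = -1492.0166 N (compression)
  F[1-2] = +817.2078 N (tension)
  F[1-3] = -688.3115 N (compression)
  F[2-3] = -818.5856 N (compression)
  F[2-4] = -941.8438 N (compression)
  F[3-4] = +1087.1951 N (tension)
  F[3-5] = -1284.8830 N (compression)
  F[4-5] = -1100.8787 N (compression)
  F[4-6] = -230.0817 N (compression)
  F[5-6] = +784.2079 N (tension)
  Rx@0 = +1887.8500 N
  Ry@0 = +932.6762 N
  Ry@6 = -749.6962 N

817.208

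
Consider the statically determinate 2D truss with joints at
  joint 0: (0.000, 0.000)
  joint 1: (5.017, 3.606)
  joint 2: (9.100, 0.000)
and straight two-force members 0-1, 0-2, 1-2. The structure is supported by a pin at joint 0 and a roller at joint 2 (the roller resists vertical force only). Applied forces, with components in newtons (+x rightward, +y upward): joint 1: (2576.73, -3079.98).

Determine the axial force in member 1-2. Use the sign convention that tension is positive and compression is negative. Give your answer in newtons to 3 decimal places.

N=3 nodes, M=3 members, R=3 reactions → 2N=6, M+R=6
member 0 (0-1): L=6.1785, (cx,cy)=(0.8120,0.5836)
member 1 (0-2): L=9.1000, (cx,cy)=(1.0000,0.0000)
member 2 (1-2): L=5.4474, (cx,cy)=(0.7495,-0.6620)
solve A·x = −loads:
  F[0-1] = -618.3010 N (compression)
  F[0-2] = +3078.7985 N (tension)
  F[1-2] = -4107.6255 N (compression)
  Rx@0 = -2576.7300 N
  Ry@0 = +360.8648 N
  Ry@2 = +2719.1152 N

-4107.625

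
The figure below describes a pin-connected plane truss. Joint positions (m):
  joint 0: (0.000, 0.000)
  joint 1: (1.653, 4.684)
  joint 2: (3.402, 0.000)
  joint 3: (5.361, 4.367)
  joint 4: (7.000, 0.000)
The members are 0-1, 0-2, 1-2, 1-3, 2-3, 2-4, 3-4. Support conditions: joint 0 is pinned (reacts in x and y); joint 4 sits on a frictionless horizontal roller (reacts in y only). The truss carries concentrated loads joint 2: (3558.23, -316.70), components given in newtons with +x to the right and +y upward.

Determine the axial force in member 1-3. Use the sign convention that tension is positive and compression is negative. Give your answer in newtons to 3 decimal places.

-122.574

N=5 nodes, M=7 members, R=3 reactions → 2N=10, M+R=10
member 0 (0-1): L=4.9671, (cx,cy)=(0.3328,0.9430)
member 1 (0-2): L=3.4020, (cx,cy)=(1.0000,0.0000)
member 2 (1-2): L=4.9999, (cx,cy)=(0.3498,-0.9368)
member 3 (1-3): L=3.7215, (cx,cy)=(0.9964,-0.0852)
member 4 (2-3): L=4.7863, (cx,cy)=(0.4093,0.9124)
member 5 (2-4): L=3.5980, (cx,cy)=(1.0000,0.0000)
member 6 (3-4): L=4.6644, (cx,cy)=(0.3514,-0.9362)
solve A·x = −loads:
  F[0-1] = -172.6231 N (compression)
  F[0-2] = +3615.6770 N (tension)
  F[1-2] = +184.9069 N (tension)
  F[1-3] = -122.5744 N (compression)
  F[2-3] = +157.2501 N (tension)
  F[2-4] = +57.7670 N (tension)
  F[3-4] = -164.3996 N (compression)
  Rx@0 = -3558.2300 N
  Ry@0 = +162.7838 N
  Ry@4 = +153.9162 N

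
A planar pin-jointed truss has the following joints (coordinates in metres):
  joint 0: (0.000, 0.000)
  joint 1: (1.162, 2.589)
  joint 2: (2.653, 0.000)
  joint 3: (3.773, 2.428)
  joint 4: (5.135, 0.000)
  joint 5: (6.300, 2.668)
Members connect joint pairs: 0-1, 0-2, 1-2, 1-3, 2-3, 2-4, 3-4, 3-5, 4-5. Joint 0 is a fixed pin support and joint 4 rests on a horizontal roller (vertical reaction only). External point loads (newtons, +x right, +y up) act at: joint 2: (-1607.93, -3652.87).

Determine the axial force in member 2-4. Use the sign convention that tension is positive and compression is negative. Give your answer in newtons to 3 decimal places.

N=6 nodes, M=9 members, R=3 reactions → 2N=12, M+R=12
member 0 (0-1): L=2.8378, (cx,cy)=(0.4095,0.9123)
member 1 (0-2): L=2.6530, (cx,cy)=(1.0000,0.0000)
member 2 (1-2): L=2.9876, (cx,cy)=(0.4991,-0.8666)
member 3 (1-3): L=2.6160, (cx,cy)=(0.9981,-0.0615)
member 4 (2-3): L=2.6739, (cx,cy)=(0.4189,0.9080)
member 5 (2-4): L=2.4820, (cx,cy)=(1.0000,0.0000)
member 6 (3-4): L=2.7839, (cx,cy)=(0.4892,-0.8722)
member 7 (3-5): L=2.5384, (cx,cy)=(0.9955,0.0945)
member 8 (4-5): L=2.9113, (cx,cy)=(0.4002,0.9164)
solve A·x = −loads:
  F[0-1] = -1935.2933 N (compression)
  F[0-2] = -815.4841 N (compression)
  F[1-2] = +2170.9544 N (tension)
  F[1-3] = -1879.4363 N (compression)
  F[2-3] = +1950.9855 N (tension)
  F[2-4] = +1058.6672 N (tension)
  F[3-4] = -2163.9119 N (compression)
  F[3-5] = +0.0000 N (tension)
  F[4-5] = -0.0000 N (compression)
  Rx@0 = +1607.9300 N
  Ry@0 = +1765.6131 N
  Ry@4 = +1887.2569 N

1058.667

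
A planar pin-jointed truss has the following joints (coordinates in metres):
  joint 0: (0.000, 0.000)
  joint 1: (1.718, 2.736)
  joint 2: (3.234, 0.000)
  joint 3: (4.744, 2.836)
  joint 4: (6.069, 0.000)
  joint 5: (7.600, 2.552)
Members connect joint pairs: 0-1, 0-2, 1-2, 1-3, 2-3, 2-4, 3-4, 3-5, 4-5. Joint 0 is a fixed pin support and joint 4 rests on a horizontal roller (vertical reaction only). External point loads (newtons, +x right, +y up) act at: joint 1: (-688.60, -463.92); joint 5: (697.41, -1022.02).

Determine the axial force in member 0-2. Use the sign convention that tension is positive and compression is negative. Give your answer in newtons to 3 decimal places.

66.545

N=6 nodes, M=9 members, R=3 reactions → 2N=12, M+R=12
member 0 (0-1): L=3.2307, (cx,cy)=(0.5318,0.8469)
member 1 (0-2): L=3.2340, (cx,cy)=(1.0000,0.0000)
member 2 (1-2): L=3.1279, (cx,cy)=(0.4847,-0.8747)
member 3 (1-3): L=3.0277, (cx,cy)=(0.9995,0.0330)
member 4 (2-3): L=3.2129, (cx,cy)=(0.4700,0.8827)
member 5 (2-4): L=2.8350, (cx,cy)=(1.0000,0.0000)
member 6 (3-4): L=3.1303, (cx,cy)=(0.4233,-0.9060)
member 7 (3-5): L=2.8701, (cx,cy)=(0.9951,-0.0990)
member 8 (4-5): L=2.9760, (cx,cy)=(0.5144,0.8575)
solve A·x = −loads:
  F[0-1] = -108.5703 N (compression)
  F[0-2] = +66.5453 N (tension)
  F[1-2] = -394.2057 N (compression)
  F[1-3] = +822.3712 N (tension)
  F[2-3] = +390.6416 N (tension)
  F[2-4] = -308.1041 N (compression)
  F[3-4] = -546.3129 N (compression)
  F[3-5] = +1242.8612 N (tension)
  F[4-5] = -1048.4117 N (compression)
  Rx@0 = -8.8100 N
  Ry@0 = +91.9464 N
  Ry@4 = +1393.9936 N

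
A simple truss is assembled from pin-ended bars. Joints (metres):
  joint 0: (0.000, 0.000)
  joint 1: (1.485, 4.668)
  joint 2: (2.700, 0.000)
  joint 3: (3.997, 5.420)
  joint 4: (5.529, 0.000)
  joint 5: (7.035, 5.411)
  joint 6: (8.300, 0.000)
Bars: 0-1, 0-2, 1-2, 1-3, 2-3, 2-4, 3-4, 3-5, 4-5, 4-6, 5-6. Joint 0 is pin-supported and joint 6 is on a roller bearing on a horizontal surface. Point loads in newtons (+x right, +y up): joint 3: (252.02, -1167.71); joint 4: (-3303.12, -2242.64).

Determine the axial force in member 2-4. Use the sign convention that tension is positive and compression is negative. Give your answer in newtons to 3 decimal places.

N=7 nodes, M=11 members, R=3 reactions → 2N=14, M+R=14
member 0 (0-1): L=4.8985, (cx,cy)=(0.3032,0.9529)
member 1 (0-2): L=2.7000, (cx,cy)=(1.0000,0.0000)
member 2 (1-2): L=4.8235, (cx,cy)=(0.2519,-0.9678)
member 3 (1-3): L=2.6221, (cx,cy)=(0.9580,0.2868)
member 4 (2-3): L=5.5730, (cx,cy)=(0.2327,0.9725)
member 5 (2-4): L=2.8290, (cx,cy)=(1.0000,0.0000)
member 6 (3-4): L=5.6324, (cx,cy)=(0.2720,-0.9623)
member 7 (3-5): L=3.0380, (cx,cy)=(1.0000,-0.0030)
member 8 (4-5): L=5.6167, (cx,cy)=(0.2681,0.9634)
member 9 (4-6): L=2.7710, (cx,cy)=(1.0000,0.0000)
member 10 (5-6): L=5.5569, (cx,cy)=(0.2276,-0.9737)
solve A·x = −loads:
  F[0-1] = -1248.2668 N (compression)
  F[0-2] = -2672.6841 N (compression)
  F[1-2] = +1031.7108 N (tension)
  F[1-3] = -666.2815 N (compression)
  F[2-3] = -1026.6336 N (compression)
  F[2-4] = -2173.8797 N (compression)
  F[3-4] = +26.1687 N (tension)
  F[3-5] = -1136.3632 N (compression)
  F[4-5] = +2301.7417 N (tension)
  F[4-6] = +519.1910 N (tension)
  F[5-6] = -2280.7060 N (compression)
  Rx@0 = +3051.1000 N
  Ry@0 = +1189.5257 N
  Ry@6 = +2220.8243 N

-2173.880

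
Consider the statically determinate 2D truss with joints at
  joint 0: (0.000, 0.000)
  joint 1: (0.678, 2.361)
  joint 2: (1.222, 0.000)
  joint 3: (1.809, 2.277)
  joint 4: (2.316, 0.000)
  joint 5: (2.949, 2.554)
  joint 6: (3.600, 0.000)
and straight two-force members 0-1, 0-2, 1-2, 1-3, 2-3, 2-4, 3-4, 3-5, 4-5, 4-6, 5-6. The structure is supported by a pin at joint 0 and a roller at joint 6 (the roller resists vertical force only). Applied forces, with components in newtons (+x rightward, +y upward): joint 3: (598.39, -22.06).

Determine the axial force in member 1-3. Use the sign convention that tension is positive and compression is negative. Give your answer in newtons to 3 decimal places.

N=7 nodes, M=11 members, R=3 reactions → 2N=14, M+R=14
member 0 (0-1): L=2.4564, (cx,cy)=(0.2760,0.9612)
member 1 (0-2): L=1.2220, (cx,cy)=(1.0000,0.0000)
member 2 (1-2): L=2.4229, (cx,cy)=(0.2245,-0.9745)
member 3 (1-3): L=1.1341, (cx,cy)=(0.9973,-0.0741)
member 4 (2-3): L=2.3514, (cx,cy)=(0.2496,0.9683)
member 5 (2-4): L=1.0940, (cx,cy)=(1.0000,0.0000)
member 6 (3-4): L=2.3328, (cx,cy)=(0.2173,-0.9761)
member 7 (3-5): L=1.1732, (cx,cy)=(0.9717,0.2361)
member 8 (4-5): L=2.6313, (cx,cy)=(0.2406,0.9706)
member 9 (4-6): L=1.2840, (cx,cy)=(1.0000,0.0000)
member 10 (5-6): L=2.6357, (cx,cy)=(0.2470,-0.9690)
solve A·x = −loads:
  F[0-1] = +382.3598 N (tension)
  F[0-2] = +492.8544 N (tension)
  F[1-2] = -391.8858 N (compression)
  F[1-3] = +194.0580 N (tension)
  F[2-3] = +394.3655 N (tension)
  F[2-4] = +306.4182 N (tension)
  F[3-4] = -450.9850 N (compression)
  F[3-5] = -214.4654 N (compression)
  F[4-5] = +453.5237 N (tension)
  F[4-6] = +99.2984 N (tension)
  F[5-6] = -402.0230 N (compression)
  Rx@0 = -598.3900 N
  Ry@0 = -367.5068 N
  Ry@6 = +389.5668 N

194.058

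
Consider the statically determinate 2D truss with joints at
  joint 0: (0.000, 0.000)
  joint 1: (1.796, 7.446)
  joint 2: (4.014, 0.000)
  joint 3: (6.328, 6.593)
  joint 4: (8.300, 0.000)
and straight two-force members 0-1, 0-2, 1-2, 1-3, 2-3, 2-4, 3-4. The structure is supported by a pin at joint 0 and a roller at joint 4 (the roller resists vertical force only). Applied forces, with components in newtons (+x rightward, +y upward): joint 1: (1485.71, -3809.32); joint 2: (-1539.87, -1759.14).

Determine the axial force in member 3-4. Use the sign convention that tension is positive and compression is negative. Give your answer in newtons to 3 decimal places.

-3139.536

N=5 nodes, M=7 members, R=3 reactions → 2N=10, M+R=10
member 0 (0-1): L=7.6595, (cx,cy)=(0.2345,0.9721)
member 1 (0-2): L=4.0140, (cx,cy)=(1.0000,0.0000)
member 2 (1-2): L=7.7693, (cx,cy)=(0.2855,-0.9584)
member 3 (1-3): L=4.6116, (cx,cy)=(0.9827,-0.1850)
member 4 (2-3): L=6.9873, (cx,cy)=(0.3312,0.9436)
member 5 (2-4): L=4.2860, (cx,cy)=(1.0000,0.0000)
member 6 (3-4): L=6.8816, (cx,cy)=(0.2866,-0.9581)
solve A·x = −loads:
  F[0-1] = -2634.0231 N (compression)
  F[0-2] = +563.4628 N (tension)
  F[1-2] = -942.7353 N (compression)
  F[1-3] = -1866.4053 N (compression)
  F[2-3] = +2821.8808 N (tension)
  F[2-4] = +899.6694 N (tension)
  F[3-4] = -3139.5364 N (compression)
  Rx@0 = +54.1600 N
  Ry@0 = +2560.5897 N
  Ry@4 = +3007.8703 N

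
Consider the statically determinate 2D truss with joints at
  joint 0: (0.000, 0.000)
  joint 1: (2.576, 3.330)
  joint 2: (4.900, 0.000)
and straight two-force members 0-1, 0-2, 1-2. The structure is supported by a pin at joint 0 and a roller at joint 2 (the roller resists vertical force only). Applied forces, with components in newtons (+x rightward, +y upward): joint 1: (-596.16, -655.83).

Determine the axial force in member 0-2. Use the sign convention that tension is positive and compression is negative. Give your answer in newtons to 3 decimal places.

N=3 nodes, M=3 members, R=3 reactions → 2N=6, M+R=6
member 0 (0-1): L=4.2101, (cx,cy)=(0.6119,0.7910)
member 1 (0-2): L=4.9000, (cx,cy)=(1.0000,0.0000)
member 2 (1-2): L=4.0608, (cx,cy)=(0.5723,-0.8200)
solve A·x = −loads:
  F[0-1] = -905.4761 N (compression)
  F[0-2] = -42.1295 N (compression)
  F[1-2] = +73.6137 N (tension)
  Rx@0 = +596.1600 N
  Ry@0 = +716.1963 N
  Ry@2 = -60.3663 N

-42.129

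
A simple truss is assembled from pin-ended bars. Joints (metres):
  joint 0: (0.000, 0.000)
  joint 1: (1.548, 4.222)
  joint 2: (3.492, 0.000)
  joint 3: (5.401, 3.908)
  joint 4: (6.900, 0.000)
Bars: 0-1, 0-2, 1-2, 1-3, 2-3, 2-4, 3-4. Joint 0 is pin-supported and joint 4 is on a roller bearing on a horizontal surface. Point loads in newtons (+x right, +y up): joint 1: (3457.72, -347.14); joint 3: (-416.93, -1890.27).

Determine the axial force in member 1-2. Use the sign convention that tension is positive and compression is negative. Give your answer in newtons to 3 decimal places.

-1487.980

N=5 nodes, M=7 members, R=3 reactions → 2N=10, M+R=10
member 0 (0-1): L=4.4968, (cx,cy)=(0.3442,0.9389)
member 1 (0-2): L=3.4920, (cx,cy)=(1.0000,0.0000)
member 2 (1-2): L=4.6481, (cx,cy)=(0.4182,-0.9083)
member 3 (1-3): L=3.8658, (cx,cy)=(0.9967,-0.0812)
member 4 (2-3): L=4.3493, (cx,cy)=(0.4389,0.8985)
member 5 (2-4): L=3.4080, (cx,cy)=(1.0000,0.0000)
member 6 (3-4): L=4.1856, (cx,cy)=(0.3581,-0.9337)
solve A·x = −loads:
  F[0-1] = +1277.7657 N (tension)
  F[0-2] = +2600.9299 N (tension)
  F[1-2] = -1487.9796 N (compression)
  F[1-3] = -2403.4699 N (compression)
  F[2-3] = +1504.2241 N (tension)
  F[2-4] = +1318.3682 N (tension)
  F[3-4] = -3681.2517 N (compression)
  Rx@0 = -3040.7900 N
  Ry@0 = -1199.6701 N
  Ry@4 = +3437.0801 N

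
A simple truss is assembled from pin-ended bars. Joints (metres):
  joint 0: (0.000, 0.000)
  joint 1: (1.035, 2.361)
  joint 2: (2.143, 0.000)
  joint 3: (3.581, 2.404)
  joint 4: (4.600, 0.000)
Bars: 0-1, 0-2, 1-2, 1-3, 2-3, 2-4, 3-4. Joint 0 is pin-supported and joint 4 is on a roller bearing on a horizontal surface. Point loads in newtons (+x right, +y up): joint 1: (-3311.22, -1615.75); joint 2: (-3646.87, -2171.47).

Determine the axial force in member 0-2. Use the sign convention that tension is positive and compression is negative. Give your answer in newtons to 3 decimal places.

-5155.685

N=5 nodes, M=7 members, R=3 reactions → 2N=10, M+R=10
member 0 (0-1): L=2.5779, (cx,cy)=(0.4015,0.9159)
member 1 (0-2): L=2.1430, (cx,cy)=(1.0000,0.0000)
member 2 (1-2): L=2.6081, (cx,cy)=(0.4248,-0.9053)
member 3 (1-3): L=2.5464, (cx,cy)=(0.9999,0.0169)
member 4 (2-3): L=2.8013, (cx,cy)=(0.5133,0.8582)
member 5 (2-4): L=2.4570, (cx,cy)=(1.0000,0.0000)
member 6 (3-4): L=2.6110, (cx,cy)=(0.3903,-0.9207)
solve A·x = −loads:
  F[0-1] = -4489.2880 N (compression)
  F[0-2] = -5155.6846 N (compression)
  F[1-2] = +2763.2419 N (tension)
  F[1-3] = +334.9360 N (tension)
  F[2-3] = -384.5442 N (compression)
  F[2-4] = -137.4862 N (compression)
  F[3-4] = +352.2897 N (tension)
  Rx@0 = +6958.0900 N
  Ry@0 = +4111.5741 N
  Ry@4 = -324.3541 N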